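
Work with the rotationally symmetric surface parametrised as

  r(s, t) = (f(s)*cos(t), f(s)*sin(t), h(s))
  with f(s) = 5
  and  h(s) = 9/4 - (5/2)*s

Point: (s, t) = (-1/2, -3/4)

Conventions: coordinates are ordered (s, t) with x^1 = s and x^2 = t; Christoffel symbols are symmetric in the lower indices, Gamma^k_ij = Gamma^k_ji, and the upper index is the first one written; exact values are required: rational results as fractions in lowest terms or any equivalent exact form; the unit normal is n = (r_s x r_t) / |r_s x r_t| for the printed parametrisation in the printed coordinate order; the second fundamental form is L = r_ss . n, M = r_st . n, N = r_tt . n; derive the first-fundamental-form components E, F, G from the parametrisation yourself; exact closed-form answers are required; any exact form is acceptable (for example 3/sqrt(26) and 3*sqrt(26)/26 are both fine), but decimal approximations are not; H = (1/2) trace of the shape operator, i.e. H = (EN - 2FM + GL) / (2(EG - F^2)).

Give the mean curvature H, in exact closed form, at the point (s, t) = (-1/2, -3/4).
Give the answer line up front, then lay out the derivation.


Answer: H = -1/10

f = 5, f' = 0, f'' = 0, h' = -5/2, h'' = 0
E = 25/4, F = 0, G = 25; answer radicand W^2 = 25/4
unnormalised second-form numerators: l = 0, m = 0, n = -25/2; L = l/sqrt(25/4), and similarly M = m/sqrt(W^2), N = n/sqrt(W^2)
H = (E*n - 2*F*m + G*l) / (2*(EG - F^2)*sqrt(W^2)); E*n - 2*F*m + G*l = -625/8, EG - F^2 = 625/4, so H = (-1/4)/sqrt(25/4)


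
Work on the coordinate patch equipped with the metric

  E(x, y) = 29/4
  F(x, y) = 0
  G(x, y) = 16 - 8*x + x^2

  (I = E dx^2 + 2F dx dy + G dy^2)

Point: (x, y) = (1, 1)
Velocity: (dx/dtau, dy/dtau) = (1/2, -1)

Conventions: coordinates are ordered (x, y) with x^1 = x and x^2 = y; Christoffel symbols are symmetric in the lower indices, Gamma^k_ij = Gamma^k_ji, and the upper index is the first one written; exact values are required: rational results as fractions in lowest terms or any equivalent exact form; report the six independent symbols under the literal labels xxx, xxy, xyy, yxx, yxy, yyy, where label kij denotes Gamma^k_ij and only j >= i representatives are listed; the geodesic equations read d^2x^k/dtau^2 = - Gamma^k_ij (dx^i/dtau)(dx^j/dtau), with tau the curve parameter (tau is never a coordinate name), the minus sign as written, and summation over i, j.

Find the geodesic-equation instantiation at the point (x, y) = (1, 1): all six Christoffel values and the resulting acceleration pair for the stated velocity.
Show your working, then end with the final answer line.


E = 29/4, F = 0, G = 9 at the point
E_x = 0, E_y = 0, F_x = 0, F_y = 0, G_x = -6, G_y = 0
EG - F^2 = 261/4;  g^inv = (4/261) * [[9, 0], [0, 29/4]]
first-kind symbols [ij,l] = (1/2)(d_i g_jl + d_j g_il - d_l g_ij): [xx,x] = E_x/2 = 0, [xx,y] = F_x - E_y/2 = 0, [xy,x] = E_y/2 = 0, [xy,y] = G_x/2 = -3, [yy,x] = F_y - G_x/2 = 3, [yy,y] = G_y/2 = 0
Gamma^x_ij = (G*[ij,x] - F*[ij,y])/(EG - F^2), Gamma^y_ij = (E*[ij,y] - F*[ij,x])/(EG - F^2)
Gamma_xxx = 0, Gamma_xxy = 0, Gamma_xyy = 12/29, Gamma_yxx = 0, Gamma_yxy = -1/3, Gamma_yyy = 0
d^2x/dtau^2 = -(Gamma_xxx*(1/2)^2 + 2*Gamma_xxy*(1/2)*(-1) + Gamma_xyy*(-1)^2) = -12/29
d^2y/dtau^2 = -(Gamma_yxx*(1/2)^2 + 2*Gamma_yxy*(1/2)*(-1) + Gamma_yyy*(-1)^2) = -1/3

Answer: Gamma_xxx = 0, Gamma_xxy = 0, Gamma_xyy = 12/29, Gamma_yxx = 0, Gamma_yxy = -1/3, Gamma_yyy = 0; accelerations (d^2x/dtau^2, d^2y/dtau^2) = (-12/29, -1/3)


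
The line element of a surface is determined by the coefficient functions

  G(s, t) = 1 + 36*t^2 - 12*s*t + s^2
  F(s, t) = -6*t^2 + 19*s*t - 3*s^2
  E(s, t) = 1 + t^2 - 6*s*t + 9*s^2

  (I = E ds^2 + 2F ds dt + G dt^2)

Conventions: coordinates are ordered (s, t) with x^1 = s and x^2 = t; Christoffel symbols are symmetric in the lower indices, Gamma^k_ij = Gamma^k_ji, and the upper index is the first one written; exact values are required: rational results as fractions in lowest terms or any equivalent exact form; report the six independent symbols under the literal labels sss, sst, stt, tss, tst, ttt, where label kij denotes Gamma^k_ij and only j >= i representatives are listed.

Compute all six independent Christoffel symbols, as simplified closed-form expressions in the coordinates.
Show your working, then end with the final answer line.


E = 1 + t^2 - 6*s*t + 9*s^2; F = -6*t^2 + 19*s*t - 3*s^2; G = 1 + 36*t^2 - 12*s*t + s^2
Gamma^k_ij = (1/2) g^{kl} (d_i g_jl + d_j g_il - d_l g_ij), with g^inv = (1/(EG-F^2)) [[G, -F], [-F, E]]
first partials: E_s = -6*t + 18*s, E_t = 2*t - 6*s, F_s = 19*t - 6*s, F_t = -12*t + 19*s, G_s = -12*t + 2*s, G_t = 72*t - 12*s
D = EG - F^2 = 1 + 37*t^2 - 18*s*t + 10*s^2
expanded: Gamma^s_ss = (G E_s - 2F F_s + F E_t)/(2D), Gamma^s_st = (G E_t - F G_s)/(2D), Gamma^s_tt = (2G F_t - G G_s - F G_t)/(2D), Gamma^t_ss = (2E F_s - E E_t - F E_s)/(2D), Gamma^t_st = (E G_s - F E_t)/(2D), Gamma^t_tt = (E G_t - 2F F_t + F G_s)/(2D); substitute and cancel common factors

Answer: Gamma_sss = (9*s - 3*t)/(10*s^2 - 18*s*t + 37*t^2 + 1), Gamma_sst = (-3*s + t)/(10*s^2 - 18*s*t + 37*t^2 + 1), Gamma_stt = (18*s - 6*t)/(10*s^2 - 18*s*t + 37*t^2 + 1), Gamma_tss = (-3*s + 18*t)/(10*s^2 - 18*s*t + 37*t^2 + 1), Gamma_tst = (s - 6*t)/(10*s^2 - 18*s*t + 37*t^2 + 1), Gamma_ttt = (-6*s + 36*t)/(10*s^2 - 18*s*t + 37*t^2 + 1)


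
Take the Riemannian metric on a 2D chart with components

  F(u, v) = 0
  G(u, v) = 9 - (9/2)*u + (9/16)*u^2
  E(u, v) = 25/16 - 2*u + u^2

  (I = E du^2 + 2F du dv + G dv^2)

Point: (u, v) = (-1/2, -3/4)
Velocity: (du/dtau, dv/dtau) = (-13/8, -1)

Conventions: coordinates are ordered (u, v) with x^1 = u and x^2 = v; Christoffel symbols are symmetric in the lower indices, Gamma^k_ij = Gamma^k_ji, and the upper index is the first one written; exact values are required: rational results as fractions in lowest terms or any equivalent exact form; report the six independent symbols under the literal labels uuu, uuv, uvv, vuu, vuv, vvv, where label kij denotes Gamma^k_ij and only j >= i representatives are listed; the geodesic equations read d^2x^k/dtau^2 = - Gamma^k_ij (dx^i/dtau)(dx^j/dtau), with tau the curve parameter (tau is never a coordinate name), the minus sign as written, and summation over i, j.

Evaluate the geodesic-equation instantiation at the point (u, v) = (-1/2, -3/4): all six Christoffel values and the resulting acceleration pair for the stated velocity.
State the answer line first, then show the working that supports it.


Answer: Gamma_uuu = -8/15, Gamma_uuv = 0, Gamma_uvv = 9/10, Gamma_vuu = 0, Gamma_vuv = -2/9, Gamma_vvv = 0; accelerations (d^2u/dtau^2, d^2v/dtau^2) = (61/120, 13/18)

E = 45/16, F = 0, G = 729/64 at the point
E_u = -3, E_v = 0, F_u = 0, F_v = 0, G_u = -81/16, G_v = 0
EG - F^2 = 32805/1024;  g^inv = (1024/32805) * [[729/64, 0], [0, 45/16]]
first-kind symbols [ij,l] = (1/2)(d_i g_jl + d_j g_il - d_l g_ij): [uu,u] = E_u/2 = -3/2, [uu,v] = F_u - E_v/2 = 0, [uv,u] = E_v/2 = 0, [uv,v] = G_u/2 = -81/32, [vv,u] = F_v - G_u/2 = 81/32, [vv,v] = G_v/2 = 0
Gamma^u_ij = (G*[ij,u] - F*[ij,v])/(EG - F^2), Gamma^v_ij = (E*[ij,v] - F*[ij,u])/(EG - F^2)
Gamma_uuu = -8/15, Gamma_uuv = 0, Gamma_uvv = 9/10, Gamma_vuu = 0, Gamma_vuv = -2/9, Gamma_vvv = 0
d^2u/dtau^2 = -(Gamma_uuu*(-13/8)^2 + 2*Gamma_uuv*(-13/8)*(-1) + Gamma_uvv*(-1)^2) = 61/120
d^2v/dtau^2 = -(Gamma_vuu*(-13/8)^2 + 2*Gamma_vuv*(-13/8)*(-1) + Gamma_vvv*(-1)^2) = 13/18


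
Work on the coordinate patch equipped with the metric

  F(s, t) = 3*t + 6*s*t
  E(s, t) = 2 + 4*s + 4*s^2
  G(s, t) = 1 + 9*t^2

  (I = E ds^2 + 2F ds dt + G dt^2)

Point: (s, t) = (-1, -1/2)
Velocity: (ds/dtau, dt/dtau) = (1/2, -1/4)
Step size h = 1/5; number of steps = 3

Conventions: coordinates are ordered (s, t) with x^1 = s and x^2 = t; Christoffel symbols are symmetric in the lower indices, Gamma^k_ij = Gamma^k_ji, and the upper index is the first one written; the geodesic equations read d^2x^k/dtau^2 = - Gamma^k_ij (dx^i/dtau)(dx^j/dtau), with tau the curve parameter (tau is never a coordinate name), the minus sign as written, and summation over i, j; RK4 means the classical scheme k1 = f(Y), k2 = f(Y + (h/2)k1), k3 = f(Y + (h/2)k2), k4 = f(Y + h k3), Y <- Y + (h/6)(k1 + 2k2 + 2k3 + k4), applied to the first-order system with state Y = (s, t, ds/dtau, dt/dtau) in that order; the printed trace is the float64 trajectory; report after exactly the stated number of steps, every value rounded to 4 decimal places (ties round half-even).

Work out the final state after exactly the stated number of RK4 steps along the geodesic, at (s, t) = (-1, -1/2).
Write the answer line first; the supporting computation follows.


Answer: s = -0.6774, t = -0.6038, ds/dtau = 0.5643, dt/dtau = -0.0932

f(Y) = (ds/dtau, dt/dtau, -Gamma^s_ij Y'^i Y'^j, -Gamma^t_ij Y'^i Y'^j) with the Gammas evaluated at the stage position; h = 0.200000; intermediate values shown to 6 dp
step 0: s = -1.0000, t = -0.5000, ds/dtau = 0.5000, dt/dtau = -0.2500
step 1:
  k1: at (s, t) = (-1.000000, -0.500000), (ds/dtau, dt/dtau) = (0.500000, -0.250000); Gamma_sss = -0.470588, Gamma_sst = 0.000000, Gamma_stt = -0.705882, Gamma_tss = -0.705882, Gamma_tst = 0.000000, Gamma_ttt = -1.058824; k1 = (0.500000, -0.250000, 0.161765, 0.242647)
  k2: at (s, t) = (-0.950000, -0.525000), (ds/dtau, dt/dtau) = (0.516176, -0.225735); Gamma_sss = -0.419519, Gamma_sst = 0.000000, Gamma_stt = -0.629279, Gamma_tss = -0.734159, Gamma_tst = 0.000000, Gamma_ttt = -1.101238; k2 = (0.516176, -0.225735, 0.143842, 0.251723)
  k3: at (s, t) = (-0.948382, -0.522574), (ds/dtau, dt/dtau) = (0.514384, -0.224828); Gamma_sss = -0.420825, Gamma_sst = 0.000000, Gamma_stt = -0.631238, Gamma_tss = -0.735685, Gamma_tst = 0.000000, Gamma_ttt = -1.103527; k3 = (0.514384, -0.224828, 0.143254, 0.250436)
  k4: at (s, t) = (-0.897123, -0.544966), (ds/dtau, dt/dtau) = (0.528651, -0.199913); Gamma_sss = -0.369098, Gamma_sst = 0.000000, Gamma_stt = -0.553647, Gamma_tss = -0.759761, Gamma_tst = 0.000000, Gamma_ttt = -1.139641; k4 = (0.528651, -0.199913, 0.125279, 0.257878)
  Y <- Y + (h/6)(k1 + 2k2 + 2k3 + k4): s = -0.8970, t = -0.5450, ds/dtau = 0.5287, dt/dtau = -0.1998
step 2:
  k1: at (s, t) = (-0.897008, -0.545035), (ds/dtau, dt/dtau) = (0.528708, -0.199839); Gamma_sss = -0.368964, Gamma_sst = 0.000000, Gamma_stt = -0.553446, Gamma_tss = -0.759802, Gamma_tst = 0.000000, Gamma_ttt = -1.139703; k1 = (0.528708, -0.199839, 0.125239, 0.257904)
  k2: at (s, t) = (-0.844137, -0.565018), (ds/dtau, dt/dtau) = (0.541232, -0.174048); Gamma_sss = -0.316671, Gamma_sst = 0.000000, Gamma_stt = -0.475006, Gamma_tss = -0.779886, Gamma_tst = 0.000000, Gamma_ttt = -1.169828; k2 = (0.541232, -0.174048, 0.107152, 0.263891)
  k3: at (s, t) = (-0.842884, -0.562439), (ds/dtau, dt/dtau) = (0.539423, -0.173449); Gamma_sss = -0.317683, Gamma_sst = 0.000000, Gamma_stt = -0.476524, Gamma_tss = -0.781650, Gamma_tst = 0.000000, Gamma_ttt = -1.172476; k3 = (0.539423, -0.173449, 0.106774, 0.262716)
  k4: at (s, t) = (-0.789123, -0.579725), (ds/dtau, dt/dtau) = (0.550063, -0.147295); Gamma_sss = -0.265306, Gamma_sst = 0.000000, Gamma_stt = -0.397958, Gamma_tss = -0.797952, Gamma_tst = 0.000000, Gamma_ttt = -1.196928; k4 = (0.550063, -0.147295, 0.088907, 0.267404)
  Y <- Y + (h/6)(k1 + 2k2 + 2k3 + k4): s = -0.7890, t = -0.5798, ds/dtau = 0.5501, dt/dtau = -0.1472
step 3:
  k1: at (s, t) = (-0.789005, -0.579772), (ds/dtau, dt/dtau) = (0.550108, -0.147221); Gamma_sss = -0.265184, Gamma_sst = 0.000000, Gamma_stt = -0.397775, Gamma_tss = -0.797977, Gamma_tst = 0.000000, Gamma_ttt = -1.196965; k1 = (0.550108, -0.147221, 0.088871, 0.267426)
  k2: at (s, t) = (-0.733994, -0.594494), (ds/dtau, dt/dtau) = (0.558995, -0.120479); Gamma_sss = -0.212730, Gamma_sst = 0.000000, Gamma_stt = -0.319096, Gamma_tss = -0.810706, Gamma_tst = 0.000000, Gamma_ttt = -1.216060; k2 = (0.558995, -0.120479, 0.071105, 0.270977)
  k3: at (s, t) = (-0.733105, -0.591820), (ds/dtau, dt/dtau) = (0.557218, -0.120123); Gamma_sss = -0.213388, Gamma_sst = 0.000000, Gamma_stt = -0.320082, Gamma_tss = -0.812640, Gamma_tst = 0.000000, Gamma_ttt = -1.218960; k3 = (0.557218, -0.120123, 0.070874, 0.269908)
  k4: at (s, t) = (-0.677561, -0.603797), (ds/dtau, dt/dtau) = (0.564283, -0.093240); Gamma_sss = -0.161154, Gamma_sst = 0.000000, Gamma_stt = -0.241731, Gamma_tss = -0.822005, Gamma_tst = 0.000000, Gamma_ttt = -1.233008; k4 = (0.564283, -0.093240, 0.053415, 0.272458)
  Y <- Y + (h/6)(k1 + 2k2 + 2k3 + k4): s = -0.6774, t = -0.6038, ds/dtau = 0.5643, dt/dtau = -0.0932


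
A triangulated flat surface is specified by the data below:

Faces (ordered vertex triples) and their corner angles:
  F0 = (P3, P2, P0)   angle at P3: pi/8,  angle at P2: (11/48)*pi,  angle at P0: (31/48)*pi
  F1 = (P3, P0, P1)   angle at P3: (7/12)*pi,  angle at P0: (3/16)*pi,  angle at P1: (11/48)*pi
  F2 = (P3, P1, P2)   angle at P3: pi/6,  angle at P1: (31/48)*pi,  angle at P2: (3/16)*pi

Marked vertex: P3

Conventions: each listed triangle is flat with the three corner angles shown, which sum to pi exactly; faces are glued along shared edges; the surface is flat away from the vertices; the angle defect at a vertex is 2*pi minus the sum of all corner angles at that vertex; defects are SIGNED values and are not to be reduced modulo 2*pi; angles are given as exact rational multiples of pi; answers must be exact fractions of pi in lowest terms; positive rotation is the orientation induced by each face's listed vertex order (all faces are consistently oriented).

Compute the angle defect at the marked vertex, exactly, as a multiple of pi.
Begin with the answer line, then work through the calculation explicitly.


Answer: defect(P3) = (9/8)*pi

Sum of corner angles at P3: (7/8)*pi
defect = 2*pi - (7/8)*pi


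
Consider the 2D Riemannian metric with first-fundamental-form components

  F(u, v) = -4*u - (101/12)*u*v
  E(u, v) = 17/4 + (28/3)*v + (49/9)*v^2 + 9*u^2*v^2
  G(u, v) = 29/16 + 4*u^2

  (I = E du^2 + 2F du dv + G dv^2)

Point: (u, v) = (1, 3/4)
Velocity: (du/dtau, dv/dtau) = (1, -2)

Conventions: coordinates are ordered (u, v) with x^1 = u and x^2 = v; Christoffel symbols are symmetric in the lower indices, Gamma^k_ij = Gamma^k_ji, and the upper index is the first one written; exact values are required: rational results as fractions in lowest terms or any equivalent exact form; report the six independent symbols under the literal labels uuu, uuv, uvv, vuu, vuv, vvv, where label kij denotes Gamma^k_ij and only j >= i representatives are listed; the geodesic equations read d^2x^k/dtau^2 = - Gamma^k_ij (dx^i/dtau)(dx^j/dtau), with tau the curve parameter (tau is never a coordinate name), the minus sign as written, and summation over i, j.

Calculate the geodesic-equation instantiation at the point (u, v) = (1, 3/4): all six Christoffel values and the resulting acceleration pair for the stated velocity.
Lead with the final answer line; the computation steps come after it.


Answer: Gamma_uuu = -20204/535, Gamma_uuv = 11208/535, Gamma_uvv = -18476/1605, Gamma_vuu = -22933/321, Gamma_vuv = 12152/321, Gamma_vvv = -6556/321; accelerations (d^2u/dtau^2, d^2v/dtau^2) = (269012/1605, 97765/321)

E = 155/8, F = -165/16, G = 93/16 at the point
E_u = 81/8, E_v = 31, F_u = -165/16, F_v = -101/12, G_u = 8, G_v = 0
EG - F^2 = 1605/256;  g^inv = (256/1605) * [[93/16, 165/16], [165/16, 155/8]]
first-kind symbols [ij,l] = (1/2)(d_i g_jl + d_j g_il - d_l g_ij): [uu,u] = E_u/2 = 81/16, [uu,v] = F_u - E_v/2 = -413/16, [uv,u] = E_v/2 = 31/2, [uv,v] = G_u/2 = 4, [vv,u] = F_v - G_u/2 = -149/12, [vv,v] = G_v/2 = 0
Gamma^u_ij = (G*[ij,u] - F*[ij,v])/(EG - F^2), Gamma^v_ij = (E*[ij,v] - F*[ij,u])/(EG - F^2)
Gamma_uuu = -20204/535, Gamma_uuv = 11208/535, Gamma_uvv = -18476/1605, Gamma_vuu = -22933/321, Gamma_vuv = 12152/321, Gamma_vvv = -6556/321
d^2u/dtau^2 = -(Gamma_uuu*(1)^2 + 2*Gamma_uuv*(1)*(-2) + Gamma_uvv*(-2)^2) = 269012/1605
d^2v/dtau^2 = -(Gamma_vuu*(1)^2 + 2*Gamma_vuv*(1)*(-2) + Gamma_vvv*(-2)^2) = 97765/321


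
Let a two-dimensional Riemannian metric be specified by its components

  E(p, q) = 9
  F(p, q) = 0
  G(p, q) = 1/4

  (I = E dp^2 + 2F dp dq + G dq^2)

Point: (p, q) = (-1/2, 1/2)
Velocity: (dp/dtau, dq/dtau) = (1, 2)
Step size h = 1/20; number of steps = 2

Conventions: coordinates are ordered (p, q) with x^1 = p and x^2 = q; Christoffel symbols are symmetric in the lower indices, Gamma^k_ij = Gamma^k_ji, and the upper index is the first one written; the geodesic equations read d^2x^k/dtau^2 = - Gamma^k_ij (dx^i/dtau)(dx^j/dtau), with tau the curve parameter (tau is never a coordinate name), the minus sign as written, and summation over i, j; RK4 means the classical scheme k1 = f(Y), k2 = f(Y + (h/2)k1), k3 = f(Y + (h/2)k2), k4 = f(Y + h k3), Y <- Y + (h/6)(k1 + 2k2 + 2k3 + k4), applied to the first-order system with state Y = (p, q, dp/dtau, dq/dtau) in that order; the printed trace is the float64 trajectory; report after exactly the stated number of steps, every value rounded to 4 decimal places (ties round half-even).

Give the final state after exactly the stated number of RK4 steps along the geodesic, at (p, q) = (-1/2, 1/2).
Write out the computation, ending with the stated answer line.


f(Y) = (dp/dtau, dq/dtau, -Gamma^p_ij Y'^i Y'^j, -Gamma^q_ij Y'^i Y'^j) with the Gammas evaluated at the stage position; h = 0.050000; intermediate values shown to 6 dp
step 0: p = -0.5000, q = 0.5000, dp/dtau = 1.0000, dq/dtau = 2.0000
step 1:
  k1: at (p, q) = (-0.500000, 0.500000), (dp/dtau, dq/dtau) = (1.000000, 2.000000); Gamma_ppp = 0.000000, Gamma_ppq = 0.000000, Gamma_pqq = 0.000000, Gamma_qpp = 0.000000, Gamma_qpq = 0.000000, Gamma_qqq = 0.000000; k1 = (1.000000, 2.000000, 0.000000, 0.000000)
  k2: at (p, q) = (-0.475000, 0.550000), (dp/dtau, dq/dtau) = (1.000000, 2.000000); Gamma_ppp = 0.000000, Gamma_ppq = 0.000000, Gamma_pqq = 0.000000, Gamma_qpp = 0.000000, Gamma_qpq = 0.000000, Gamma_qqq = 0.000000; k2 = (1.000000, 2.000000, 0.000000, 0.000000)
  k3: at (p, q) = (-0.475000, 0.550000), (dp/dtau, dq/dtau) = (1.000000, 2.000000); Gamma_ppp = 0.000000, Gamma_ppq = 0.000000, Gamma_pqq = 0.000000, Gamma_qpp = 0.000000, Gamma_qpq = 0.000000, Gamma_qqq = 0.000000; k3 = (1.000000, 2.000000, 0.000000, 0.000000)
  k4: at (p, q) = (-0.450000, 0.600000), (dp/dtau, dq/dtau) = (1.000000, 2.000000); Gamma_ppp = 0.000000, Gamma_ppq = 0.000000, Gamma_pqq = 0.000000, Gamma_qpp = 0.000000, Gamma_qpq = 0.000000, Gamma_qqq = 0.000000; k4 = (1.000000, 2.000000, 0.000000, 0.000000)
  Y <- Y + (h/6)(k1 + 2k2 + 2k3 + k4): p = -0.4500, q = 0.6000, dp/dtau = 1.0000, dq/dtau = 2.0000
step 2:
  k1: at (p, q) = (-0.450000, 0.600000), (dp/dtau, dq/dtau) = (1.000000, 2.000000); Gamma_ppp = 0.000000, Gamma_ppq = 0.000000, Gamma_pqq = 0.000000, Gamma_qpp = 0.000000, Gamma_qpq = 0.000000, Gamma_qqq = 0.000000; k1 = (1.000000, 2.000000, 0.000000, 0.000000)
  k2: at (p, q) = (-0.425000, 0.650000), (dp/dtau, dq/dtau) = (1.000000, 2.000000); Gamma_ppp = 0.000000, Gamma_ppq = 0.000000, Gamma_pqq = 0.000000, Gamma_qpp = 0.000000, Gamma_qpq = 0.000000, Gamma_qqq = 0.000000; k2 = (1.000000, 2.000000, 0.000000, 0.000000)
  k3: at (p, q) = (-0.425000, 0.650000), (dp/dtau, dq/dtau) = (1.000000, 2.000000); Gamma_ppp = 0.000000, Gamma_ppq = 0.000000, Gamma_pqq = 0.000000, Gamma_qpp = 0.000000, Gamma_qpq = 0.000000, Gamma_qqq = 0.000000; k3 = (1.000000, 2.000000, 0.000000, 0.000000)
  k4: at (p, q) = (-0.400000, 0.700000), (dp/dtau, dq/dtau) = (1.000000, 2.000000); Gamma_ppp = 0.000000, Gamma_ppq = 0.000000, Gamma_pqq = 0.000000, Gamma_qpp = 0.000000, Gamma_qpq = 0.000000, Gamma_qqq = 0.000000; k4 = (1.000000, 2.000000, 0.000000, 0.000000)
  Y <- Y + (h/6)(k1 + 2k2 + 2k3 + k4): p = -0.4000, q = 0.7000, dp/dtau = 1.0000, dq/dtau = 2.0000

Answer: p = -0.4000, q = 0.7000, dp/dtau = 1.0000, dq/dtau = 2.0000


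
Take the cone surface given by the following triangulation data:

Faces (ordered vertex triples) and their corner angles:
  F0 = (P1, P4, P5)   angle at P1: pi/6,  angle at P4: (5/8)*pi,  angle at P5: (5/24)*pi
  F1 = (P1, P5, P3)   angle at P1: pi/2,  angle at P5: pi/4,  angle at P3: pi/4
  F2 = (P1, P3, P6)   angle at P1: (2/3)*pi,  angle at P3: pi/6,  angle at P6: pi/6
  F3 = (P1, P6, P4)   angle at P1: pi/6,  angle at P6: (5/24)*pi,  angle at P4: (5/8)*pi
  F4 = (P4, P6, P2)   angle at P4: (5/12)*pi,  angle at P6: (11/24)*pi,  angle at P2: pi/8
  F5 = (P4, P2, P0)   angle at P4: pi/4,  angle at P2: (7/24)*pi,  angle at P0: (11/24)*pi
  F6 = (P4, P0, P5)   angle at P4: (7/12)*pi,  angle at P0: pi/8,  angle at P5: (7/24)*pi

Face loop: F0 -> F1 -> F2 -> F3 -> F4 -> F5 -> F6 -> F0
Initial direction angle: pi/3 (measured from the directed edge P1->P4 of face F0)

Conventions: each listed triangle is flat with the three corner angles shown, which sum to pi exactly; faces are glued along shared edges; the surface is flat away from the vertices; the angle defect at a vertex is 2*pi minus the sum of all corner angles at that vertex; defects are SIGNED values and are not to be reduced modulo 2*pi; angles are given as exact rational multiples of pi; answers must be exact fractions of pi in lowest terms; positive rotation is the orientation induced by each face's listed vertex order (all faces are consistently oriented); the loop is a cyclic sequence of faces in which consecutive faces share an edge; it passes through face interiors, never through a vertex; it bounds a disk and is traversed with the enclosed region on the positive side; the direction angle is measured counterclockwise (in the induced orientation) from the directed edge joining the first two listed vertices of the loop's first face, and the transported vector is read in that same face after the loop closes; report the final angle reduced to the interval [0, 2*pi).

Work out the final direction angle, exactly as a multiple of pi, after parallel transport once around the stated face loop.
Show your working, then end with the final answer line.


enclosed vertex P1: corner angles sum to (3/2)*pi, defect = 2*pi - (3/2)*pi = pi/2
enclosed vertex P4: corner angles sum to (5/2)*pi, defect = 2*pi - (5/2)*pi = -pi/2
the rotation equals the total enclosed defect, so the final angle is initial + defects (mod 2*pi)
final angle = pi/3 + 0 = pi/3 (mod 2*pi)

Answer: final direction angle = pi/3


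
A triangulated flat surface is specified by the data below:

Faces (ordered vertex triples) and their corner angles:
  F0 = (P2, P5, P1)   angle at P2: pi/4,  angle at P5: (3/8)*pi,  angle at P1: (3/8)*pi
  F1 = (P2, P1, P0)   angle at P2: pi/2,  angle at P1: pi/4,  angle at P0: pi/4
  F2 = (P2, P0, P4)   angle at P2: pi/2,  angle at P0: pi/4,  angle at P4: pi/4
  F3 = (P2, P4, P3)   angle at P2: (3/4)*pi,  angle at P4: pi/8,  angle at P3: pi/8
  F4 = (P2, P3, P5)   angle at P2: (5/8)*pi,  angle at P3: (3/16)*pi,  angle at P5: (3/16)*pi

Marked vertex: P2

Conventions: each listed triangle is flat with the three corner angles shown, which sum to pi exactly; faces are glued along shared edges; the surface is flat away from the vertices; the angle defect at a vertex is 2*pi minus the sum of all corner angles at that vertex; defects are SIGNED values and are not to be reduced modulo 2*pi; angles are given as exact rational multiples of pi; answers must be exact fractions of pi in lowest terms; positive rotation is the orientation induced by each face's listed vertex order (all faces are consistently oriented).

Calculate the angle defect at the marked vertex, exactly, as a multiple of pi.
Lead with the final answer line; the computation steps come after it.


Answer: defect(P2) = (-5/8)*pi

Sum of corner angles at P2: (21/8)*pi
defect = 2*pi - (21/8)*pi


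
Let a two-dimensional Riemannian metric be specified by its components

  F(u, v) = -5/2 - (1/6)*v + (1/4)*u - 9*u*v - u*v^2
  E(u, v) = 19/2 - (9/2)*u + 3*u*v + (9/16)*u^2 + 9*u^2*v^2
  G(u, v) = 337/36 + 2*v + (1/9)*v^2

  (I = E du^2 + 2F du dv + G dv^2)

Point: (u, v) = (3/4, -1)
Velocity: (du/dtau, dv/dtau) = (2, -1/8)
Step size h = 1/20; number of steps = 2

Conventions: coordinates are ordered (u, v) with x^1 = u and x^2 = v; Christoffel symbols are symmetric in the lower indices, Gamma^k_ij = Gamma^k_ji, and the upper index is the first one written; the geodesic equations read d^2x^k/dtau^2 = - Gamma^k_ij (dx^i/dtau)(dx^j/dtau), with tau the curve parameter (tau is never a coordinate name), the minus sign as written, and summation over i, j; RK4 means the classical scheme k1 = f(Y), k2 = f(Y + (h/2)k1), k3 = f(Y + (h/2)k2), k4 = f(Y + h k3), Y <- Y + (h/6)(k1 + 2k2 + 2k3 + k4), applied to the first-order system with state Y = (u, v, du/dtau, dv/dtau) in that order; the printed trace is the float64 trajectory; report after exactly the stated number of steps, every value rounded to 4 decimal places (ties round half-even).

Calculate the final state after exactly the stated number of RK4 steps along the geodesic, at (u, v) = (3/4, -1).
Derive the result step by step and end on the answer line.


f(Y) = (du/dtau, dv/dtau, -Gamma^u_ij Y'^i Y'^j, -Gamma^v_ij Y'^i Y'^j) with the Gammas evaluated at the stage position; h = 0.050000; intermediate values shown to 6 dp
step 0: u = 0.7500, v = -1.0000, du/dtau = 2.0000, dv/dtau = -0.1250
step 1:
  k1: at (u, v) = (0.750000, -1.000000), (du/dtau, dv/dtau) = (2.000000, -0.125000); Gamma_uuu = -0.394227, Gamma_uuv = -0.541913, Gamma_uvv = -0.808590, Gamma_vuu = 1.834383, Gamma_vuv = 0.279518, Gamma_vvv = 0.536029; k1 = (2.000000, -0.125000, 1.318587, -7.206149)
  k2: at (u, v) = (0.800000, -1.003125), (du/dtau, dv/dtau) = (2.032965, -0.305154); Gamma_uuu = -0.477535, Gamma_uuv = -0.636733, Gamma_uvv = -0.872280, Gamma_vuu = 1.994993, Gamma_vuv = 0.365383, Gamma_vvv = 0.619551; k2 = (2.032965, -0.305154, 1.264836, -7.849546)
  k3: at (u, v) = (0.800824, -1.007629), (du/dtau, dv/dtau) = (2.031621, -0.321239); Gamma_uuu = -0.482231, Gamma_uuv = -0.641163, Gamma_uvv = -0.871747, Gamma_vuu = 2.011086, Gamma_vuv = 0.371138, Gamma_vvv = 0.623673; k3 = (2.031621, -0.321239, 1.243467, -7.880651)
  k4: at (u, v) = (0.851581, -1.016062), (du/dtau, dv/dtau) = (2.062173, -0.519033); Gamma_uuu = -0.590014, Gamma_uuv = -0.750388, Gamma_uvv = -0.934981, Gamma_vuu = 2.222385, Gamma_vuv = 0.482915, Gamma_vvv = 0.720885; k4 = (2.062173, -0.519033, 1.154612, -8.611263)
  Y <- Y + (h/6)(k1 + 2k2 + 2k3 + k4): u = 0.8516, v = -1.0158, du/dtau = 2.0624, dv/dtau = -0.5190
step 2:
  k1: at (u, v) = (0.851595, -1.015807), (du/dtau, dv/dtau) = (2.062415, -0.518982); Gamma_uuu = -0.589803, Gamma_uuv = -0.750241, Gamma_uvv = -0.935102, Gamma_vuu = 2.221563, Gamma_vuv = 0.482645, Gamma_vvv = 0.720742; k1 = (2.062415, -0.518982, 1.154574, -8.610464)
  k2: at (u, v) = (0.903155, -1.028781), (du/dtau, dv/dtau) = (2.091279, -0.734243); Gamma_uuu = -0.726856, Gamma_uuv = -0.874571, Gamma_uvv = -0.997618, Gamma_vuu = 2.493338, Gamma_vuv = 0.625033, Gamma_vvv = 0.832319; k2 = (2.091279, -0.734243, 1.030877, -9.433714)
  k3: at (u, v) = (0.903877, -1.034163), (du/dtau, dv/dtau) = (2.088187, -0.754825); Gamma_uuu = -0.735255, Gamma_uuv = -0.880300, Gamma_uvv = -0.996103, Gamma_vuu = 2.518454, Gamma_vuv = 0.634775, Gamma_vvv = 0.837699; k3 = (2.088187, -0.754825, 0.998551, -9.457982)
  k4: at (u, v) = (0.956004, -1.053548), (du/dtau, dv/dtau) = (2.112343, -0.991881); Gamma_uuu = -0.913456, Gamma_uuv = -1.022503, Gamma_uvv = -1.055400, Gamma_vuu = 2.881789, Gamma_vuv = 0.820269, Gamma_vvv = 0.966342; k4 = (2.112343, -0.991881, 0.829483, -10.371991)
  Y <- Y + (h/6)(k1 + 2k2 + 2k3 + k4): u = 0.9560, v = -1.0532, du/dtau = 2.1128, dv/dtau = -0.9920

Answer: u = 0.9560, v = -1.0532, du/dtau = 2.1128, dv/dtau = -0.9920


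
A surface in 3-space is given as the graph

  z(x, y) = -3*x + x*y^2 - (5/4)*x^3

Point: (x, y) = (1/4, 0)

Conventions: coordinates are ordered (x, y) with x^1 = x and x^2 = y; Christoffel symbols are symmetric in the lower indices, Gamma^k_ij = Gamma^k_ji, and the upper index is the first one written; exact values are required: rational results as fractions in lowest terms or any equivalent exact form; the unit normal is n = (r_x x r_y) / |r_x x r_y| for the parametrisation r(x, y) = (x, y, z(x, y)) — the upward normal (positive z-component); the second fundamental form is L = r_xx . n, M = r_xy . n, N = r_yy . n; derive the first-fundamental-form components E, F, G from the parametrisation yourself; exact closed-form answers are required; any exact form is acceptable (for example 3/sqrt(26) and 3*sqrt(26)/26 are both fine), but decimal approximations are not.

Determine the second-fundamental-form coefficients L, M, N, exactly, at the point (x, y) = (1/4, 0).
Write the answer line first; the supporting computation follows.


Answer: L = -24*sqrt(46945)/9389, M = 0, N = 32*sqrt(46945)/46945

z_x = -207/64, z_y = 0, z_xx = -15/8, z_xy = 0, z_yy = 1/2
E = 46945/4096, F = 0, G = 1; answer radicand W^2 = 46945/4096
unnormalised second-form numerators: l = -15/8, m = 0, n = 1/2; L = l/sqrt(46945/4096), and similarly M = m/sqrt(W^2), N = n/sqrt(W^2)


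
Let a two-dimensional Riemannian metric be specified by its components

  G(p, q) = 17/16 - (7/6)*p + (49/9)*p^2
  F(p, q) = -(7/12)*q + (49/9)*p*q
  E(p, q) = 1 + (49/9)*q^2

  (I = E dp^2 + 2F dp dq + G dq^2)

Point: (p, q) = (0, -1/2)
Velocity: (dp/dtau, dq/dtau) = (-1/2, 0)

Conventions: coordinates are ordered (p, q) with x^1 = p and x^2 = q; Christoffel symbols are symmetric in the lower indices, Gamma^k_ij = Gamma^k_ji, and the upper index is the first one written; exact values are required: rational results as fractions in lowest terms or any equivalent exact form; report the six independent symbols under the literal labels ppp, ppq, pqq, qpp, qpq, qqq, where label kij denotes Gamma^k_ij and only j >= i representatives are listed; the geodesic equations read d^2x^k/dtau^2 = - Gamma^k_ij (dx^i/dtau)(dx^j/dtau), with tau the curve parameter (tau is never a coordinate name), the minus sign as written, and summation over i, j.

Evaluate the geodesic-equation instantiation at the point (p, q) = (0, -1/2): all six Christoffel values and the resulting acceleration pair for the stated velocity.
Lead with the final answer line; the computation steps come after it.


Answer: Gamma_ppp = 0, Gamma_ppq = -392/349, Gamma_pqq = 0, Gamma_qpp = 0, Gamma_qpq = -84/349, Gamma_qqq = 0; accelerations (d^2p/dtau^2, d^2q/dtau^2) = (0, 0)

E = 85/36, F = 7/24, G = 17/16 at the point
E_p = 0, E_q = -49/9, F_p = -49/18, F_q = -7/12, G_p = -7/6, G_q = 0
EG - F^2 = 349/144;  g^inv = (144/349) * [[17/16, -7/24], [-7/24, 85/36]]
first-kind symbols [ij,l] = (1/2)(d_i g_jl + d_j g_il - d_l g_ij): [pp,p] = E_p/2 = 0, [pp,q] = F_p - E_q/2 = 0, [pq,p] = E_q/2 = -49/18, [pq,q] = G_p/2 = -7/12, [qq,p] = F_q - G_p/2 = 0, [qq,q] = G_q/2 = 0
Gamma^p_ij = (G*[ij,p] - F*[ij,q])/(EG - F^2), Gamma^q_ij = (E*[ij,q] - F*[ij,p])/(EG - F^2)
Gamma_ppp = 0, Gamma_ppq = -392/349, Gamma_pqq = 0, Gamma_qpp = 0, Gamma_qpq = -84/349, Gamma_qqq = 0
d^2p/dtau^2 = -(Gamma_ppp*(-1/2)^2 + 2*Gamma_ppq*(-1/2)*(0) + Gamma_pqq*(0)^2) = 0
d^2q/dtau^2 = -(Gamma_qpp*(-1/2)^2 + 2*Gamma_qpq*(-1/2)*(0) + Gamma_qqq*(0)^2) = 0


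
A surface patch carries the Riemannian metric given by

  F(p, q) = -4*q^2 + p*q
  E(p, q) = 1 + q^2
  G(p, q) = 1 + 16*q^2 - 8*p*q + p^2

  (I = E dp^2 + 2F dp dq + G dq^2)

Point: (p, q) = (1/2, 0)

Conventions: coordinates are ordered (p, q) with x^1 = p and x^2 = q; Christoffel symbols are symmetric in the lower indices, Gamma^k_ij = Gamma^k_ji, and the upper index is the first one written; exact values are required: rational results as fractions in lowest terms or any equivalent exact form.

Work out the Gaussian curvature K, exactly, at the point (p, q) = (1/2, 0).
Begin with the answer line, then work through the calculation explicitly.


Answer: K = -16/25

E = 1, F = 0, G = 5/4, EG - F^2 = 5/4 at the point
E_p = 0, E_q = 0, F_p = 0, F_q = 1/2, G_p = 1, G_q = -4
E_qq = 2, F_pq = 1, G_pp = 2
The intrinsic route: Brioschi's K = (det M1 - det M2)/(EG - F^2)^2.
M1 = [[-E_qq/2 + F_pq - G_pp/2, E_p/2, F_p - E_q/2], [F_q - G_p/2, E, F], [G_q/2, F, G]] = [[-1, 0, 0], [0, 1, 0], [-2, 0, 5/4]]; det M1 = -5/4
M2 = [[0, E_q/2, G_p/2], [E_q/2, E, F], [G_p/2, F, G]] = [[0, 0, 1/2], [0, 1, 0], [1/2, 0, 5/4]]; det M2 = -1/4
det M1 - det M2 = -1; K = -1 / (5/4)^2 = -16/25


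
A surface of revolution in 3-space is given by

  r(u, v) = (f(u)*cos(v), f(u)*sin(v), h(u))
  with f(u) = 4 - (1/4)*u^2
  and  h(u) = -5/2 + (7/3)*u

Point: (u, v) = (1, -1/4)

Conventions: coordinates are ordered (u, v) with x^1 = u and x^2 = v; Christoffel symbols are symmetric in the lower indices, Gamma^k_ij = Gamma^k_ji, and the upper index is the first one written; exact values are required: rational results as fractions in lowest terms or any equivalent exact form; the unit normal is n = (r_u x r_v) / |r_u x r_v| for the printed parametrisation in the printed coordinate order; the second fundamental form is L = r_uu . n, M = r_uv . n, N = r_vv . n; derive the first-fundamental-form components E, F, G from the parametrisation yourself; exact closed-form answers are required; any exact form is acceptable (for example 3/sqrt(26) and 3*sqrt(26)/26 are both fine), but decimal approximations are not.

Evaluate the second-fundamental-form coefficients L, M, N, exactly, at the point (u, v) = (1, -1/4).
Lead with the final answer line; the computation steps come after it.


Answer: L = 7*sqrt(205)/205, M = 0, N = 21*sqrt(205)/82

f = 15/4, f' = -1/2, f'' = -1/2, h' = 7/3, h'' = 0
E = 205/36, F = 0, G = 225/16; answer radicand W^2 = 205/36
unnormalised second-form numerators: l = 7/6, m = 0, n = 35/4; L = l/sqrt(205/36), and similarly M = m/sqrt(W^2), N = n/sqrt(W^2)


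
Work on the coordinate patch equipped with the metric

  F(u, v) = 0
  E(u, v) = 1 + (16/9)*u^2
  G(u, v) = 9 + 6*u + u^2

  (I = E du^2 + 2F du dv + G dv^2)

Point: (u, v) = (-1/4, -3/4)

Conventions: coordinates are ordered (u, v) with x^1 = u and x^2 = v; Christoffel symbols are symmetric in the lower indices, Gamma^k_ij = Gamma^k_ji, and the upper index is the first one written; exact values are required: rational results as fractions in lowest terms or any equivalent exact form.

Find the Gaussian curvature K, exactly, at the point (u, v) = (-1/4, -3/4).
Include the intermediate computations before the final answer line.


E = 10/9, F = 0, G = 121/16, EG - F^2 = 605/72 at the point
E_u = -8/9, E_v = 0, F_u = 0, F_v = 0, G_u = 11/2, G_v = 0
E_vv = 0, F_uv = 0, G_uu = 2
K follows from Brioschi's formula, (det M1 - det M2)/(EG - F^2)^2.
M1 = [[-E_vv/2 + F_uv - G_uu/2, E_u/2, F_u - E_v/2], [F_v - G_u/2, E, F], [G_v/2, F, G]] = [[-1, -4/9, 0], [-11/4, 10/9, 0], [0, 0, 121/16]]; det M1 = -847/48
M2 = [[0, E_v/2, G_u/2], [E_v/2, E, F], [G_u/2, F, G]] = [[0, 0, 11/4], [0, 10/9, 0], [11/4, 0, 121/16]]; det M2 = -605/72
det M1 - det M2 = -1331/144; K = -1331/144 / (605/72)^2 = -36/275

Answer: K = -36/275


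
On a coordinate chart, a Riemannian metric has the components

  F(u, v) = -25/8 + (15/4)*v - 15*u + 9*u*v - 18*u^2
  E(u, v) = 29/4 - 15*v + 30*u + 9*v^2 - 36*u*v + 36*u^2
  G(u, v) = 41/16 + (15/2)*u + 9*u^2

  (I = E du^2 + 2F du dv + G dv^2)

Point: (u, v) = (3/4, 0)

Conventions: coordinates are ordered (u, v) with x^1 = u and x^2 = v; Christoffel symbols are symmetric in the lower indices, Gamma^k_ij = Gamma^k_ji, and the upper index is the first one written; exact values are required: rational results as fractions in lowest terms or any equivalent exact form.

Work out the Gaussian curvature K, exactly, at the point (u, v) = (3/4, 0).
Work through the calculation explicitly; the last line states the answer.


E = 50, F = -49/2, G = 53/4, EG - F^2 = 249/4 at the point
E_u = 84, E_v = -42, F_u = -42, F_v = 21/2, G_u = 21, G_v = 0
E_vv = 18, F_uv = 9, G_uu = 18
The intrinsic route: Brioschi's K = (det M1 - det M2)/(EG - F^2)^2.
M1 = [[-E_vv/2 + F_uv - G_uu/2, E_u/2, F_u - E_v/2], [F_v - G_u/2, E, F], [G_v/2, F, G]] = [[-9, 42, -21], [0, 50, -49/2], [0, -49/2, 53/4]]; det M1 = -2241/4
M2 = [[0, E_v/2, G_u/2], [E_v/2, E, F], [G_u/2, F, G]] = [[0, -21, 21/2], [-21, 50, -49/2], [21/2, -49/2, 53/4]]; det M2 = -2205/4
det M1 - det M2 = -9; K = -9 / (249/4)^2 = -16/6889

Answer: K = -16/6889


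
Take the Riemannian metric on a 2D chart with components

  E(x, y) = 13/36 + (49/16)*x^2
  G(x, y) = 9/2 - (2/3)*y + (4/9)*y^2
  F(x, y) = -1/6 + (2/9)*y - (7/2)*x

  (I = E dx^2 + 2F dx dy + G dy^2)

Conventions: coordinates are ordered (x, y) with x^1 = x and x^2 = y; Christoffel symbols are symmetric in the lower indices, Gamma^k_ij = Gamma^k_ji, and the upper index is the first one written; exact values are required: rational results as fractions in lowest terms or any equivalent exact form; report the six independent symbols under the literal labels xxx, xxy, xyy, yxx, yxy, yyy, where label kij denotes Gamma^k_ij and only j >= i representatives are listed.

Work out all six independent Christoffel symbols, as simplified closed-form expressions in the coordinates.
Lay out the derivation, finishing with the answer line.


E = 13/36 + (49/16)*x^2; F = -1/6 + (2/9)*y - (7/2)*x; G = 9/2 - (2/3)*y + (4/9)*y^2
Gamma^k_ij = (1/2) g^{kl} (d_i g_jl + d_j g_il - d_l g_ij), with g^inv = (1/(EG-F^2)) [[G, -F], [-F, E]]
first partials: E_x = (49/8)*x, E_y = 0, F_x = -7/2, F_y = 2/9, G_x = 0, G_y = -2/3 + (8/9)*y
D = EG - F^2 = 115/72 - (1/6)*y - (7/6)*x + (1/9)*y^2 + (14/9)*x*y + (49/32)*x^2 - (49/24)*x^2*y + (49/36)*x^2*y^2
expanded: Gamma^x_xx = (G E_x - 2F F_x + F E_y)/(2D), Gamma^x_xy = (G E_y - F G_x)/(2D), Gamma^x_yy = (2G F_y - G G_x - F G_y)/(2D), Gamma^y_xx = (2E F_x - E E_y - F E_x)/(2D), Gamma^y_xy = (E G_x - F E_y)/(2D), Gamma^y_yy = (E G_y - 2F F_y + F G_x)/(2D); substitute and cancel common factors

Answer: Gamma_xxx = (392*x*y^2 - 588*x*y + 441*x + 224*y - 168)/(392*x^2*y^2 - 588*x^2*y + 441*x^2 + 448*x*y - 336*x + 32*y^2 - 48*y + 460), Gamma_xxy = 0, Gamma_xyy = (448*x*y - 336*x + 272)/(392*x^2*y^2 - 588*x^2*y + 441*x^2 + 448*x*y - 336*x + 32*y^2 - 48*y + 460), Gamma_yxx = (-196*x*y + 147*x - 364)/(392*x^2*y^2 - 588*x^2*y + 441*x^2 + 448*x*y - 336*x + 32*y^2 - 48*y + 460), Gamma_yxy = 0, Gamma_yyy = (392*x^2*y - 294*x^2 + 224*x + 32*y - 24)/(392*x^2*y^2 - 588*x^2*y + 441*x^2 + 448*x*y - 336*x + 32*y^2 - 48*y + 460)


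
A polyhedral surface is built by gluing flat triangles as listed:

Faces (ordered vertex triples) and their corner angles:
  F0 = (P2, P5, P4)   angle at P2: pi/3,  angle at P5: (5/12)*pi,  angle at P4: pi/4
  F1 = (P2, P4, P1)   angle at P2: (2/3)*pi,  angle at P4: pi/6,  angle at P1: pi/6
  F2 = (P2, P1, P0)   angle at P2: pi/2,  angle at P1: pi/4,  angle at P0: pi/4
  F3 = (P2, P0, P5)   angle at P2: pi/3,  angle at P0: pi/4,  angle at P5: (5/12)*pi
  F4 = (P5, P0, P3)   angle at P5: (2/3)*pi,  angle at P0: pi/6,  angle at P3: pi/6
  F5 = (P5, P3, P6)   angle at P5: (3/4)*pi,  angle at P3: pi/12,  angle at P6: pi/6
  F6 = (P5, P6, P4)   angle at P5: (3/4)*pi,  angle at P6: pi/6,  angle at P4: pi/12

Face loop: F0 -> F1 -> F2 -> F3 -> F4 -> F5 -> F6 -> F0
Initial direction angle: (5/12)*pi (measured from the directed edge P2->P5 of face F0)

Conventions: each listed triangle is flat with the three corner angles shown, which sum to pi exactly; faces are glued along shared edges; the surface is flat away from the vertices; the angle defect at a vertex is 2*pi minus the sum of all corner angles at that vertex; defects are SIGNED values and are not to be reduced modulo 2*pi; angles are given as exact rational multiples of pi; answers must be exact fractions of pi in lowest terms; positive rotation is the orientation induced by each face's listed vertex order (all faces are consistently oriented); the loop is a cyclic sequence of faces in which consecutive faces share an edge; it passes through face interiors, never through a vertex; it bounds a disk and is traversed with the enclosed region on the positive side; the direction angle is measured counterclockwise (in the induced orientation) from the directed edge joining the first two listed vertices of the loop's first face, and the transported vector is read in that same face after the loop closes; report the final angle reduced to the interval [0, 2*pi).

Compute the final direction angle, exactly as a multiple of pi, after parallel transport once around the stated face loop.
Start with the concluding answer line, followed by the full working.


Answer: final direction angle = (19/12)*pi

enclosed vertex P2: corner angles sum to (11/6)*pi, defect = 2*pi - (11/6)*pi = pi/6
enclosed vertex P5: corner angles sum to 3*pi, defect = 2*pi - 3*pi = -pi
summing the enclosed defects onto the initial angle, mod 2*pi in the induced orientation:
final angle = (5/12)*pi - (5/6)*pi = (19/12)*pi (mod 2*pi)
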